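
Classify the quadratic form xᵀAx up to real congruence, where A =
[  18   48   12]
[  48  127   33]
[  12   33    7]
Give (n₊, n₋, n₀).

step 0: pivot 18 → sign +
step 1: pivot -1 → sign −
step 2: row/col 2 already zero → sign 0
signature = (1, 1, 1)

Answer: (1, 1, 1)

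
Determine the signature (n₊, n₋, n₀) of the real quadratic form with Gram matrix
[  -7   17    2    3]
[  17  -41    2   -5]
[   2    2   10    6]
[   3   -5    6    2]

step 0: pivot -7 → sign −
step 1: pivot 2/7 → sign +
step 2: pivot -154 → sign −
step 3: pivot -3/77 → sign −
signature = (1, 3, 0)

Answer: (1, 3, 0)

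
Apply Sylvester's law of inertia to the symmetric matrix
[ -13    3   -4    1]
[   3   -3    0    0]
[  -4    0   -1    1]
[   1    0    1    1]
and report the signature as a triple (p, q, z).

Answer: (2, 2, 0)

Derivation:
step 0: pivot -13 → sign −
step 1: pivot -30/13 → sign −
step 2: pivot 3/5 → sign +
step 3: pivot 1/2 → sign +
signature = (2, 2, 0)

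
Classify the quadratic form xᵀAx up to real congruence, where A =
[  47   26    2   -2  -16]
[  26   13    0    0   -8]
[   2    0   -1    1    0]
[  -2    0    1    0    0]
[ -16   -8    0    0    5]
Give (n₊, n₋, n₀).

step 0: pivot 47 → sign +
step 1: pivot -65/47 → sign −
step 2: pivot -1/5 → sign −
step 3: pivot 1 → sign +
step 4: pivot 1/13 → sign +
signature = (3, 2, 0)

Answer: (3, 2, 0)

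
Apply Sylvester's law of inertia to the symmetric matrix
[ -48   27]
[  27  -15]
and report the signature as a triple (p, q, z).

step 0: pivot -48 → sign −
step 1: pivot 3/16 → sign +
signature = (1, 1, 0)

Answer: (1, 1, 0)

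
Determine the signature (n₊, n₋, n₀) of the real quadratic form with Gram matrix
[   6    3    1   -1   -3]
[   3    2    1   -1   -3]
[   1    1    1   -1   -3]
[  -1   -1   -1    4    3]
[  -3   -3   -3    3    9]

Answer: (4, 0, 1)

Derivation:
step 0: pivot 6 → sign +
step 1: pivot 1/2 → sign +
step 2: pivot 1/3 → sign +
step 3: pivot 3 → sign +
step 4: row/col 4 already zero → sign 0
signature = (4, 0, 1)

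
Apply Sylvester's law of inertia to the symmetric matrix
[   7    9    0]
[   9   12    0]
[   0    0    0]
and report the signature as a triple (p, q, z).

Answer: (2, 0, 1)

Derivation:
step 0: pivot 7 → sign +
step 1: pivot 3/7 → sign +
step 2: row/col 2 already zero → sign 0
signature = (2, 0, 1)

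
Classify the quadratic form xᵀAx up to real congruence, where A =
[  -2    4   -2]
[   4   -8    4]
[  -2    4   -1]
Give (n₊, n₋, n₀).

step 0: pivot -2 → sign −
step 1: pivot 1 → sign +
step 2: row/col 2 already zero → sign 0
signature = (1, 1, 1)

Answer: (1, 1, 1)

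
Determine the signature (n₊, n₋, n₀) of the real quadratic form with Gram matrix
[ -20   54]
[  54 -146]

step 0: pivot -20 → sign −
step 1: pivot -1/5 → sign −
signature = (0, 2, 0)

Answer: (0, 2, 0)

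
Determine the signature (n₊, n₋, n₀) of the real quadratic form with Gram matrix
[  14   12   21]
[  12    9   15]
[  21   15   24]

Answer: (1, 2, 0)

Derivation:
step 0: pivot 14 → sign +
step 1: pivot -9/7 → sign −
step 2: pivot -1/2 → sign −
signature = (1, 2, 0)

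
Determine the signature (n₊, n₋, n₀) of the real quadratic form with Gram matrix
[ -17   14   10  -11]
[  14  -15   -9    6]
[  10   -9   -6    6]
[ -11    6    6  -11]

step 0: pivot -17 → sign −
step 1: pivot -59/17 → sign −
step 2: pivot 3/59 → sign +
step 3: pivot -2 → sign −
signature = (1, 3, 0)

Answer: (1, 3, 0)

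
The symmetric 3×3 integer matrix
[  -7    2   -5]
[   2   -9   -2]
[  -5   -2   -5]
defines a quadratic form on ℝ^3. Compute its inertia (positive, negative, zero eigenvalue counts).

step 0: pivot -7 → sign −
step 1: pivot -59/7 → sign −
step 2: pivot -2/59 → sign −
signature = (0, 3, 0)

Answer: (0, 3, 0)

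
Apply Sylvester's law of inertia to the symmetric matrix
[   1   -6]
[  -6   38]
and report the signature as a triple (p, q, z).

Answer: (2, 0, 0)

Derivation:
step 0: pivot 1 → sign +
step 1: pivot 2 → sign +
signature = (2, 0, 0)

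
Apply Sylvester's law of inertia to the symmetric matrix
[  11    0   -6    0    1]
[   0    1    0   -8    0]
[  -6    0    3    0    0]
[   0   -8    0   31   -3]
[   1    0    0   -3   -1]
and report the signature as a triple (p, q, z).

step 0: pivot 11 → sign +
step 1: pivot 1 → sign +
step 2: pivot -3/11 → sign −
step 3: pivot -33 → sign −
step 4: pivot 3/11 → sign +
signature = (3, 2, 0)

Answer: (3, 2, 0)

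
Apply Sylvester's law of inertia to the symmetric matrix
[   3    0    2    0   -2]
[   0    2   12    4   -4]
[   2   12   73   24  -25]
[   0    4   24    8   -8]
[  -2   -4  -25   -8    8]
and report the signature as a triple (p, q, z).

Answer: (2, 2, 1)

Derivation:
step 0: pivot 3 → sign +
step 1: pivot 2 → sign +
step 2: pivot -1/3 → sign −
step 3: pivot -1 → sign −
step 4: row/col 4 already zero → sign 0
signature = (2, 2, 1)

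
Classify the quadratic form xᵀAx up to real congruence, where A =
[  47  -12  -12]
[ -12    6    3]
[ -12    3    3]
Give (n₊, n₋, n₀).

step 0: pivot 47 → sign +
step 1: pivot 138/47 → sign +
step 2: pivot -3/46 → sign −
signature = (2, 1, 0)

Answer: (2, 1, 0)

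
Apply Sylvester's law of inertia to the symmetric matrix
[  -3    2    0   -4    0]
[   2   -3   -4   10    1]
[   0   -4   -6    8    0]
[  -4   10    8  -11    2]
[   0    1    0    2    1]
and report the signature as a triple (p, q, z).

step 0: pivot -3 → sign −
step 1: pivot -5/3 → sign −
step 2: pivot 18/5 → sign +
step 3: pivot 1 → sign +
step 4: row/col 4 already zero → sign 0
signature = (2, 2, 1)

Answer: (2, 2, 1)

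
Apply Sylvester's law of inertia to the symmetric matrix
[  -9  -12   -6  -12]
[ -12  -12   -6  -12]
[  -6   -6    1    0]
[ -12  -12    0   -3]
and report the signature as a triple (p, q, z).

step 0: pivot -9 → sign −
step 1: pivot 4 → sign +
step 2: pivot 4 → sign +
step 3: row/col 3 already zero → sign 0
signature = (2, 1, 1)

Answer: (2, 1, 1)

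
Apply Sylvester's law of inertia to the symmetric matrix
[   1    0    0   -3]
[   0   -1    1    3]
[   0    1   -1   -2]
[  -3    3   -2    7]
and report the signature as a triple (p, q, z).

Answer: (2, 2, 0)

Derivation:
step 0: pivot 1 → sign +
step 1: pivot -1 → sign −
step 2: pivot 7 → sign +
step 3: pivot -1/7 → sign −
signature = (2, 2, 0)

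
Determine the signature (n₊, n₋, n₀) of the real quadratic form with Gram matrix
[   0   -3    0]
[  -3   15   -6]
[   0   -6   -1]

step 0: pivot 15 → sign +
step 1: pivot -3/5 → sign −
step 2: pivot -1 → sign −
signature = (1, 2, 0)

Answer: (1, 2, 0)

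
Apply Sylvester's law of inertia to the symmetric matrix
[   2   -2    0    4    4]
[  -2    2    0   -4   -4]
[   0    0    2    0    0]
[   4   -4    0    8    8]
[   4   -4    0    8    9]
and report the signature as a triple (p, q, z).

step 0: pivot 2 → sign +
step 1: pivot 2 → sign +
step 2: pivot 1 → sign +
step 3: row/col 3 already zero → sign 0
step 4: row/col 4 already zero → sign 0
signature = (3, 0, 2)

Answer: (3, 0, 2)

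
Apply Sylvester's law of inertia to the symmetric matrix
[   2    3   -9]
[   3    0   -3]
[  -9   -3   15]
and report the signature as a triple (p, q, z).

step 0: pivot 2 → sign +
step 1: pivot -9/2 → sign −
step 2: pivot -1 → sign −
signature = (1, 2, 0)

Answer: (1, 2, 0)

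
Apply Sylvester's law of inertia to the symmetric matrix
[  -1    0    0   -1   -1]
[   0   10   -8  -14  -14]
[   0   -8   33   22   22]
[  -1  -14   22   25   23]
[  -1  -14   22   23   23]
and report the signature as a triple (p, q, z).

Answer: (4, 1, 0)

Derivation:
step 0: pivot -1 → sign −
step 1: pivot 10 → sign +
step 2: pivot 133/5 → sign +
step 3: pivot 268/133 → sign +
step 4: pivot 1/67 → sign +
signature = (4, 1, 0)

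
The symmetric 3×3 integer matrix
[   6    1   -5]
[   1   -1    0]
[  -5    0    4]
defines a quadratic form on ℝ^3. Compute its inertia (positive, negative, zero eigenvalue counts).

step 0: pivot 6 → sign +
step 1: pivot -7/6 → sign −
step 2: pivot 3/7 → sign +
signature = (2, 1, 0)

Answer: (2, 1, 0)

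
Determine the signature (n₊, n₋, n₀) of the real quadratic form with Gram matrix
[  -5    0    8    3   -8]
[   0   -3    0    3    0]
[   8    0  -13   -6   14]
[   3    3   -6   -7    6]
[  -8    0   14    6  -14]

step 0: pivot -5 → sign −
step 1: pivot -3 → sign −
step 2: pivot -1/5 → sign −
step 3: pivot 5 → sign +
step 4: pivot -6/5 → sign −
signature = (1, 4, 0)

Answer: (1, 4, 0)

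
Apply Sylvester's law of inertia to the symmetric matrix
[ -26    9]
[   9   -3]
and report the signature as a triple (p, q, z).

step 0: pivot -26 → sign −
step 1: pivot 3/26 → sign +
signature = (1, 1, 0)

Answer: (1, 1, 0)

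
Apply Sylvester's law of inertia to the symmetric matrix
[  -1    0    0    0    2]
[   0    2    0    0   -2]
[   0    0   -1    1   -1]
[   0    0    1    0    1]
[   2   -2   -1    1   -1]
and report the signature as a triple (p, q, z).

Answer: (3, 2, 0)

Derivation:
step 0: pivot -1 → sign −
step 1: pivot 2 → sign +
step 2: pivot -1 → sign −
step 3: pivot 1 → sign +
step 4: pivot 2 → sign +
signature = (3, 2, 0)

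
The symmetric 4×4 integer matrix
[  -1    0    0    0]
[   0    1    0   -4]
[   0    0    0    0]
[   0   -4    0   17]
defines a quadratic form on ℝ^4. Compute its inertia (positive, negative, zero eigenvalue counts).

step 0: pivot -1 → sign −
step 1: pivot 1 → sign +
step 2: pivot 1 → sign +
step 3: row/col 3 already zero → sign 0
signature = (2, 1, 1)

Answer: (2, 1, 1)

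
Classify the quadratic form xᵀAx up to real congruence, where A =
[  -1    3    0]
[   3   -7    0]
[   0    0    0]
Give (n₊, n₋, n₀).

Answer: (1, 1, 1)

Derivation:
step 0: pivot -1 → sign −
step 1: pivot 2 → sign +
step 2: row/col 2 already zero → sign 0
signature = (1, 1, 1)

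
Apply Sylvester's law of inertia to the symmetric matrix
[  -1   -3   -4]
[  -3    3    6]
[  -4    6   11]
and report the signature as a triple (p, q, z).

Answer: (1, 1, 1)

Derivation:
step 0: pivot -1 → sign −
step 1: pivot 12 → sign +
step 2: row/col 2 already zero → sign 0
signature = (1, 1, 1)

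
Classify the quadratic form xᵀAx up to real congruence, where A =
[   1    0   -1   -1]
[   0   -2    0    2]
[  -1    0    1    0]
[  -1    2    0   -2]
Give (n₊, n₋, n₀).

Answer: (2, 2, 0)

Derivation:
step 0: pivot 1 → sign +
step 1: pivot -2 → sign −
step 2: pivot -1 → sign −
step 3: pivot 1 → sign +
signature = (2, 2, 0)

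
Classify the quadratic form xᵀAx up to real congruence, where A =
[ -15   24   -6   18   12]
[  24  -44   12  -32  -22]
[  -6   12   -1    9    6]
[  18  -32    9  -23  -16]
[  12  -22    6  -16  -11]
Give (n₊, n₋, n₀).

Answer: (2, 2, 1)

Derivation:
step 0: pivot -15 → sign −
step 1: pivot -28/5 → sign −
step 2: pivot 17/7 → sign +
step 3: pivot 6/17 → sign +
step 4: row/col 4 already zero → sign 0
signature = (2, 2, 1)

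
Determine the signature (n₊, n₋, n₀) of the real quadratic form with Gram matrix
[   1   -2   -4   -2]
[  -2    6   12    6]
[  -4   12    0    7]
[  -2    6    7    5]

step 0: pivot 1 → sign +
step 1: pivot 2 → sign +
step 2: pivot -24 → sign −
step 3: pivot 1/24 → sign +
signature = (3, 1, 0)

Answer: (3, 1, 0)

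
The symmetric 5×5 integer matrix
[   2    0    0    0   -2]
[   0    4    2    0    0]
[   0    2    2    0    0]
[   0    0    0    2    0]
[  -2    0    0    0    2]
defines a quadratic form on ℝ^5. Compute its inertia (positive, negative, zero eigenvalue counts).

Answer: (4, 0, 1)

Derivation:
step 0: pivot 2 → sign +
step 1: pivot 4 → sign +
step 2: pivot 1 → sign +
step 3: pivot 2 → sign +
step 4: row/col 4 already zero → sign 0
signature = (4, 0, 1)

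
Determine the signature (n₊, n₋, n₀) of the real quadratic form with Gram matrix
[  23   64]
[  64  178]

step 0: pivot 23 → sign +
step 1: pivot -2/23 → sign −
signature = (1, 1, 0)

Answer: (1, 1, 0)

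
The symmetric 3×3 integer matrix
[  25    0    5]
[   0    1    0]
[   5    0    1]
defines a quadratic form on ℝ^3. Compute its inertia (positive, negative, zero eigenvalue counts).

step 0: pivot 25 → sign +
step 1: pivot 1 → sign +
step 2: row/col 2 already zero → sign 0
signature = (2, 0, 1)

Answer: (2, 0, 1)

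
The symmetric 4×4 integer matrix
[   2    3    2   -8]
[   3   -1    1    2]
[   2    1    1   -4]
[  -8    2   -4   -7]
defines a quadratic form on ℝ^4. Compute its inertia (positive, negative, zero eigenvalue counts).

step 0: pivot 2 → sign +
step 1: pivot -11/2 → sign −
step 2: pivot -3/11 → sign −
step 3: pivot 1 → sign +
signature = (2, 2, 0)

Answer: (2, 2, 0)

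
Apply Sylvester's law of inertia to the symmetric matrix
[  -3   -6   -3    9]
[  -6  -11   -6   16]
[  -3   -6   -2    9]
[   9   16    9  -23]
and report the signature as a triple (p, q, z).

step 0: pivot -3 → sign −
step 1: pivot 1 → sign +
step 2: pivot 1 → sign +
step 3: row/col 3 already zero → sign 0
signature = (2, 1, 1)

Answer: (2, 1, 1)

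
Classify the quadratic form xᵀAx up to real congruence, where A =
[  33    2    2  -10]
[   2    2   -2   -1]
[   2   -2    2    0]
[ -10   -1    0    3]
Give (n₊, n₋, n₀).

step 0: pivot 33 → sign +
step 1: pivot 62/33 → sign +
step 2: pivot -16/31 → sign −
step 3: pivot -1/16 → sign −
signature = (2, 2, 0)

Answer: (2, 2, 0)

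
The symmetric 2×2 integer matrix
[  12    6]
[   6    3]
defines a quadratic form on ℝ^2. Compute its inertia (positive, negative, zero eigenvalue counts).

step 0: pivot 12 → sign +
step 1: row/col 1 already zero → sign 0
signature = (1, 0, 1)

Answer: (1, 0, 1)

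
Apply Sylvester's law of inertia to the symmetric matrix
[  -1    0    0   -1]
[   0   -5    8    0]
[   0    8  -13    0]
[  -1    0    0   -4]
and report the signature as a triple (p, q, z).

step 0: pivot -1 → sign −
step 1: pivot -5 → sign −
step 2: pivot -1/5 → sign −
step 3: pivot -3 → sign −
signature = (0, 4, 0)

Answer: (0, 4, 0)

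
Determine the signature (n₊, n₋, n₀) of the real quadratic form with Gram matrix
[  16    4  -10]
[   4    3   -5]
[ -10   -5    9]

step 0: pivot 16 → sign +
step 1: pivot 2 → sign +
step 2: pivot -3/8 → sign −
signature = (2, 1, 0)

Answer: (2, 1, 0)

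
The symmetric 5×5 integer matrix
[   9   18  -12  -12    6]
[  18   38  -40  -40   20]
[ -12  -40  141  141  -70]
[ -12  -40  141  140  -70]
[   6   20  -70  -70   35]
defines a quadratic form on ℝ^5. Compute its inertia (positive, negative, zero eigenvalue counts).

Answer: (3, 2, 0)

Derivation:
step 0: pivot 9 → sign +
step 1: pivot 2 → sign +
step 2: pivot -3 → sign −
step 3: pivot -1 → sign −
step 4: pivot 1/3 → sign +
signature = (3, 2, 0)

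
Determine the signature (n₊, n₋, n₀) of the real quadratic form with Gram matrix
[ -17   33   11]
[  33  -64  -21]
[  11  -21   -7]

Answer: (1, 2, 0)

Derivation:
step 0: pivot -17 → sign −
step 1: pivot 1/17 → sign +
step 2: pivot -2 → sign −
signature = (1, 2, 0)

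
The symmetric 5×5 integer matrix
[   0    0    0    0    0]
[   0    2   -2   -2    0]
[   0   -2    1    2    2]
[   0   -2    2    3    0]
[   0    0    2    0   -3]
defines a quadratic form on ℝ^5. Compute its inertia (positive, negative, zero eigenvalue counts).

Answer: (3, 1, 1)

Derivation:
step 0: pivot 2 → sign +
step 1: pivot -1 → sign −
step 2: pivot 1 → sign +
step 3: pivot 1 → sign +
step 4: row/col 4 already zero → sign 0
signature = (3, 1, 1)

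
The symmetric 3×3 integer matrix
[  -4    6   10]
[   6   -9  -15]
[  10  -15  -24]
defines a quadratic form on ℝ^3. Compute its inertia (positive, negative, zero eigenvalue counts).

Answer: (1, 1, 1)

Derivation:
step 0: pivot -4 → sign −
step 1: pivot 1 → sign +
step 2: row/col 2 already zero → sign 0
signature = (1, 1, 1)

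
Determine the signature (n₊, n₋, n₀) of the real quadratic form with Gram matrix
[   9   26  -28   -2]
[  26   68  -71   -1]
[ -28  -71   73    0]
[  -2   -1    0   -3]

step 0: pivot 9 → sign +
step 1: pivot -64/9 → sign −
step 2: pivot -23/64 → sign −
step 3: pivot 6/23 → sign +
signature = (2, 2, 0)

Answer: (2, 2, 0)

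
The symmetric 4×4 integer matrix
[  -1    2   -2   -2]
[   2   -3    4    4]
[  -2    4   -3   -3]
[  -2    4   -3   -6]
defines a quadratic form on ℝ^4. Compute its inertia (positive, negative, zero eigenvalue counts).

step 0: pivot -1 → sign −
step 1: pivot 1 → sign +
step 2: pivot 1 → sign +
step 3: pivot -3 → sign −
signature = (2, 2, 0)

Answer: (2, 2, 0)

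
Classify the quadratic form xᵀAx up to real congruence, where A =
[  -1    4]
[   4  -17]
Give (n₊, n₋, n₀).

step 0: pivot -1 → sign −
step 1: pivot -1 → sign −
signature = (0, 2, 0)

Answer: (0, 2, 0)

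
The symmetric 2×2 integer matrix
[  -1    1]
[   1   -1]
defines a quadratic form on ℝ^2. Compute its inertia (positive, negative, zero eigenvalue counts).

Answer: (0, 1, 1)

Derivation:
step 0: pivot -1 → sign −
step 1: row/col 1 already zero → sign 0
signature = (0, 1, 1)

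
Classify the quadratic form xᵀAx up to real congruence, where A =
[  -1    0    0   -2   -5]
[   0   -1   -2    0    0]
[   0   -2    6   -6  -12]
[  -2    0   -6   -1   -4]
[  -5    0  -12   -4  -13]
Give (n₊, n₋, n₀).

Answer: (1, 3, 1)

Derivation:
step 0: pivot -1 → sign −
step 1: pivot -1 → sign −
step 2: pivot 10 → sign +
step 3: pivot -3/5 → sign −
step 4: row/col 4 already zero → sign 0
signature = (1, 3, 1)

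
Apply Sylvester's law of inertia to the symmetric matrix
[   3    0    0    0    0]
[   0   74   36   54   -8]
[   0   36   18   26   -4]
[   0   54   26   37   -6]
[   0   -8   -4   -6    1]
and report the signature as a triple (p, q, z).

Answer: (4, 1, 0)

Derivation:
step 0: pivot 3 → sign +
step 1: pivot 74 → sign +
step 2: pivot 18/37 → sign +
step 3: pivot -23/9 → sign −
step 4: pivot 3/23 → sign +
signature = (4, 1, 0)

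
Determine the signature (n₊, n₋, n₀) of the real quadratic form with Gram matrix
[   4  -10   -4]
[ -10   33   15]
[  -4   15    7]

step 0: pivot 4 → sign +
step 1: pivot 8 → sign +
step 2: pivot -1/8 → sign −
signature = (2, 1, 0)

Answer: (2, 1, 0)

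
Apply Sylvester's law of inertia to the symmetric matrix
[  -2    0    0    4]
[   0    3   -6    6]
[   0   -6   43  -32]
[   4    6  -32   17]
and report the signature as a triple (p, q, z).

Answer: (3, 1, 0)

Derivation:
step 0: pivot -2 → sign −
step 1: pivot 3 → sign +
step 2: pivot 31 → sign +
step 3: pivot 3/31 → sign +
signature = (3, 1, 0)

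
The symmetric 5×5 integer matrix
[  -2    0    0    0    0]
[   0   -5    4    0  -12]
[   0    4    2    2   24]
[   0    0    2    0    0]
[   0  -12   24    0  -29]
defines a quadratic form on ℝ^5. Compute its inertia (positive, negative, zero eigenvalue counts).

Answer: (1, 4, 0)

Derivation:
step 0: pivot -2 → sign −
step 1: pivot -5 → sign −
step 2: pivot 26/5 → sign +
step 3: pivot -10/13 → sign −
step 4: pivot -1/5 → sign −
signature = (1, 4, 0)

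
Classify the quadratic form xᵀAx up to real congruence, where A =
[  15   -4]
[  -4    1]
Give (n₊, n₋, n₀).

Answer: (1, 1, 0)

Derivation:
step 0: pivot 15 → sign +
step 1: pivot -1/15 → sign −
signature = (1, 1, 0)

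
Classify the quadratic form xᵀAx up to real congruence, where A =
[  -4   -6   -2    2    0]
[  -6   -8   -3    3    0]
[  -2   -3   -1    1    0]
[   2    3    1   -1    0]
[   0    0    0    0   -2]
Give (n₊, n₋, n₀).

Answer: (1, 2, 2)

Derivation:
step 0: pivot -4 → sign −
step 1: pivot 1 → sign +
step 2: pivot -2 → sign −
step 3: row/col 3 already zero → sign 0
step 4: row/col 4 already zero → sign 0
signature = (1, 2, 2)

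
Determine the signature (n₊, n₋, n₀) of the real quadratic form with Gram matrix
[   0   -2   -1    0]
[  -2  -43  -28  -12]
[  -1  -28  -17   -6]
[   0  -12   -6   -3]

step 0: pivot -43 → sign −
step 1: pivot 4/43 → sign +
step 2: pivot 1/4 → sign +
step 3: pivot -3 → sign −
signature = (2, 2, 0)

Answer: (2, 2, 0)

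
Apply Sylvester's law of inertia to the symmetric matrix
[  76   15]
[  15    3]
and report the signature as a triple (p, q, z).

step 0: pivot 76 → sign +
step 1: pivot 3/76 → sign +
signature = (2, 0, 0)

Answer: (2, 0, 0)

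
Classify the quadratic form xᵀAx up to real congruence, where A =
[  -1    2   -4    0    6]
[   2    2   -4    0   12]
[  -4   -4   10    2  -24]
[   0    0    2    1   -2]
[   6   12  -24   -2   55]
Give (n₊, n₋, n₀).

Answer: (2, 3, 0)

Derivation:
step 0: pivot -1 → sign −
step 1: pivot 6 → sign +
step 2: pivot 2 → sign +
step 3: pivot -1 → sign −
step 4: pivot -1 → sign −
signature = (2, 3, 0)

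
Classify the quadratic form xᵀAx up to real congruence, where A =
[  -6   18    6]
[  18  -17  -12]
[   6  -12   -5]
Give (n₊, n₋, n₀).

step 0: pivot -6 → sign −
step 1: pivot 37 → sign +
step 2: pivot 1/37 → sign +
signature = (2, 1, 0)

Answer: (2, 1, 0)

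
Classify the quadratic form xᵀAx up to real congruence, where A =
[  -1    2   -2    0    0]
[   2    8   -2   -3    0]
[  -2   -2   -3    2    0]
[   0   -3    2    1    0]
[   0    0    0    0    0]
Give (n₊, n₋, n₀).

Answer: (2, 2, 1)

Derivation:
step 0: pivot -1 → sign −
step 1: pivot 12 → sign +
step 2: pivot -2 → sign −
step 3: pivot 3/8 → sign +
step 4: row/col 4 already zero → sign 0
signature = (2, 2, 1)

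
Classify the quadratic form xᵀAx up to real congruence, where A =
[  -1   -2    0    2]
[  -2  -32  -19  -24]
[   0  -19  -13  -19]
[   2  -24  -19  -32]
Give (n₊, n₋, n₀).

step 0: pivot -1 → sign −
step 1: pivot -28 → sign −
step 2: pivot -3/28 → sign −
step 3: row/col 3 already zero → sign 0
signature = (0, 3, 1)

Answer: (0, 3, 1)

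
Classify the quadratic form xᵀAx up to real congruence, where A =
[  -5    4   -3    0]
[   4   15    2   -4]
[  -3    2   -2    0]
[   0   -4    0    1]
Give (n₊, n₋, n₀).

step 0: pivot -5 → sign −
step 1: pivot 91/5 → sign +
step 2: pivot -19/91 → sign −
step 3: pivot 3/19 → sign +
signature = (2, 2, 0)

Answer: (2, 2, 0)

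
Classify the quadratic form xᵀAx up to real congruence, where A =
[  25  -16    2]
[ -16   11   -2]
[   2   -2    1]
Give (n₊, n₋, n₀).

Answer: (3, 0, 0)

Derivation:
step 0: pivot 25 → sign +
step 1: pivot 19/25 → sign +
step 2: pivot 3/19 → sign +
signature = (3, 0, 0)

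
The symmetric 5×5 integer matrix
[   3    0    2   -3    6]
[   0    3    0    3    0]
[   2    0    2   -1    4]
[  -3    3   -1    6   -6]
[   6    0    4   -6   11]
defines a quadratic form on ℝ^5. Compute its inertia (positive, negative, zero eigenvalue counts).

Answer: (3, 2, 0)

Derivation:
step 0: pivot 3 → sign +
step 1: pivot 3 → sign +
step 2: pivot 2/3 → sign +
step 3: pivot -3/2 → sign −
step 4: pivot -1 → sign −
signature = (3, 2, 0)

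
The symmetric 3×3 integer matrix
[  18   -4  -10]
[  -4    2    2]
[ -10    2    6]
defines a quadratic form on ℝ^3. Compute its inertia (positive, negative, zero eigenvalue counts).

step 0: pivot 18 → sign +
step 1: pivot 10/9 → sign +
step 2: pivot 2/5 → sign +
signature = (3, 0, 0)

Answer: (3, 0, 0)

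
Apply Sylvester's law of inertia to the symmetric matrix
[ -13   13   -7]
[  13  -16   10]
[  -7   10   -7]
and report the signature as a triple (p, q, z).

Answer: (0, 3, 0)

Derivation:
step 0: pivot -13 → sign −
step 1: pivot -3 → sign −
step 2: pivot -3/13 → sign −
signature = (0, 3, 0)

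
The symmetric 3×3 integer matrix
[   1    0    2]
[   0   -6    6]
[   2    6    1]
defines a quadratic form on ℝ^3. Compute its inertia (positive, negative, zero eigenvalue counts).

step 0: pivot 1 → sign +
step 1: pivot -6 → sign −
step 2: pivot 3 → sign +
signature = (2, 1, 0)

Answer: (2, 1, 0)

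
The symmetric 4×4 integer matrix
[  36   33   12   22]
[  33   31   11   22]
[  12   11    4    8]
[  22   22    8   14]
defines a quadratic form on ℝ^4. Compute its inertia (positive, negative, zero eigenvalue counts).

step 0: pivot 36 → sign +
step 1: pivot 3/4 → sign +
step 2: pivot -106/27 → sign −
step 3: pivot 6/53 → sign +
signature = (3, 1, 0)

Answer: (3, 1, 0)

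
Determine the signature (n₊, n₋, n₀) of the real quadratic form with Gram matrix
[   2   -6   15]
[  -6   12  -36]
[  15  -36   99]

step 0: pivot 2 → sign +
step 1: pivot -6 → sign −
step 2: row/col 2 already zero → sign 0
signature = (1, 1, 1)

Answer: (1, 1, 1)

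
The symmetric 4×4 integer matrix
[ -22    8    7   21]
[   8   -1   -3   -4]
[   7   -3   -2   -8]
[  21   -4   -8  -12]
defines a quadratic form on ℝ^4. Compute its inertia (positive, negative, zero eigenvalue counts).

step 0: pivot -22 → sign −
step 1: pivot 21/11 → sign +
step 2: pivot 5/42 → sign +
step 3: pivot -3/5 → sign −
signature = (2, 2, 0)

Answer: (2, 2, 0)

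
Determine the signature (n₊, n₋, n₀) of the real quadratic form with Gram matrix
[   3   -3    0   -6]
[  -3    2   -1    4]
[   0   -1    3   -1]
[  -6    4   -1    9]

step 0: pivot 3 → sign +
step 1: pivot -1 → sign −
step 2: pivot 4 → sign +
step 3: pivot 3/4 → sign +
signature = (3, 1, 0)

Answer: (3, 1, 0)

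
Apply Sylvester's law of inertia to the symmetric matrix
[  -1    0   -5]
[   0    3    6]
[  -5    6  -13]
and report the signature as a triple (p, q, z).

Answer: (1, 1, 1)

Derivation:
step 0: pivot -1 → sign −
step 1: pivot 3 → sign +
step 2: row/col 2 already zero → sign 0
signature = (1, 1, 1)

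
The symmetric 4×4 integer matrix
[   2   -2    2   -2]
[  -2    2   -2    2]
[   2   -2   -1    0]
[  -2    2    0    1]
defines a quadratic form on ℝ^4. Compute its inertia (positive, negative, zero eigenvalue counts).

Answer: (2, 1, 1)

Derivation:
step 0: pivot 2 → sign +
step 1: pivot -3 → sign −
step 2: pivot 1/3 → sign +
step 3: row/col 3 already zero → sign 0
signature = (2, 1, 1)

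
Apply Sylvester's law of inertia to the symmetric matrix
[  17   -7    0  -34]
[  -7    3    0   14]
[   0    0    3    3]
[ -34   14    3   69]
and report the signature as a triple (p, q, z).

step 0: pivot 17 → sign +
step 1: pivot 2/17 → sign +
step 2: pivot 3 → sign +
step 3: pivot -2 → sign −
signature = (3, 1, 0)

Answer: (3, 1, 0)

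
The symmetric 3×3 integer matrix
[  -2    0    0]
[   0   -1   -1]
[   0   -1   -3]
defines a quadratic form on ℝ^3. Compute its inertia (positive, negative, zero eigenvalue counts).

Answer: (0, 3, 0)

Derivation:
step 0: pivot -2 → sign −
step 1: pivot -1 → sign −
step 2: pivot -2 → sign −
signature = (0, 3, 0)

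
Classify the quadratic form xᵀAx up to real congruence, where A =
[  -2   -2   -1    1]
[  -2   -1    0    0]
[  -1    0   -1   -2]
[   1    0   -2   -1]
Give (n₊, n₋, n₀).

Answer: (1, 2, 1)

Derivation:
step 0: pivot -2 → sign −
step 1: pivot 1 → sign +
step 2: pivot -3/2 → sign −
step 3: row/col 3 already zero → sign 0
signature = (1, 2, 1)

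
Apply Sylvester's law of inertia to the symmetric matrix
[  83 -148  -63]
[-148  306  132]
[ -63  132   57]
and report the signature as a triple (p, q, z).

step 0: pivot 83 → sign +
step 1: pivot 3494/83 → sign +
step 2: pivot -6/1747 → sign −
signature = (2, 1, 0)

Answer: (2, 1, 0)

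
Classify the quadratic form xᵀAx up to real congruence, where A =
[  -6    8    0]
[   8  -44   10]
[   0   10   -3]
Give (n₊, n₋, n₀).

step 0: pivot -6 → sign −
step 1: pivot -100/3 → sign −
step 2: row/col 2 already zero → sign 0
signature = (0, 2, 1)

Answer: (0, 2, 1)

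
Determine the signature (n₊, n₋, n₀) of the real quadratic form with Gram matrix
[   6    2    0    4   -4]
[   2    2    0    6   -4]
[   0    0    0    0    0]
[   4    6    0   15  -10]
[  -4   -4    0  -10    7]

Answer: (2, 1, 2)

Derivation:
step 0: pivot 6 → sign +
step 1: pivot 4/3 → sign +
step 2: pivot -4 → sign −
step 3: row/col 3 already zero → sign 0
step 4: row/col 4 already zero → sign 0
signature = (2, 1, 2)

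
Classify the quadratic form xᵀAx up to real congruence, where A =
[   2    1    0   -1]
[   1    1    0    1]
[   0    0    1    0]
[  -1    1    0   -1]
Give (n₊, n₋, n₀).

step 0: pivot 2 → sign +
step 1: pivot 1/2 → sign +
step 2: pivot 1 → sign +
step 3: pivot -6 → sign −
signature = (3, 1, 0)

Answer: (3, 1, 0)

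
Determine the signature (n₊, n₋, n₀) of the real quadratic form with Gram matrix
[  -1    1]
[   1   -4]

step 0: pivot -1 → sign −
step 1: pivot -3 → sign −
signature = (0, 2, 0)

Answer: (0, 2, 0)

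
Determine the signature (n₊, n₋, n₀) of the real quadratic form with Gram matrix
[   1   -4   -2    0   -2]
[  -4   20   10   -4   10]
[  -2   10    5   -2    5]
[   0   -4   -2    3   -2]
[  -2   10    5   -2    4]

Answer: (2, 2, 1)

Derivation:
step 0: pivot 1 → sign +
step 1: pivot 4 → sign +
step 2: pivot -1 → sign −
step 3: pivot -1 → sign −
step 4: row/col 4 already zero → sign 0
signature = (2, 2, 1)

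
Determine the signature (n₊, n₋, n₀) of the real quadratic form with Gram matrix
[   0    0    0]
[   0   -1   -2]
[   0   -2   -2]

Answer: (1, 1, 1)

Derivation:
step 0: pivot -1 → sign −
step 1: pivot 2 → sign +
step 2: row/col 2 already zero → sign 0
signature = (1, 1, 1)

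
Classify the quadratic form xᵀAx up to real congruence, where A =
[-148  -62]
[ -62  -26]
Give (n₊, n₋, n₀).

Answer: (0, 2, 0)

Derivation:
step 0: pivot -148 → sign −
step 1: pivot -1/37 → sign −
signature = (0, 2, 0)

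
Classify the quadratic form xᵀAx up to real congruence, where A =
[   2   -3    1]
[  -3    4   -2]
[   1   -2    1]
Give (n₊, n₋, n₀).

step 0: pivot 2 → sign +
step 1: pivot -1/2 → sign −
step 2: pivot 1 → sign +
signature = (2, 1, 0)

Answer: (2, 1, 0)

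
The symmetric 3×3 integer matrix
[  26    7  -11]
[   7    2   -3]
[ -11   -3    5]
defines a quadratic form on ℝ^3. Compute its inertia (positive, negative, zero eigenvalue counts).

step 0: pivot 26 → sign +
step 1: pivot 3/26 → sign +
step 2: pivot 1/3 → sign +
signature = (3, 0, 0)

Answer: (3, 0, 0)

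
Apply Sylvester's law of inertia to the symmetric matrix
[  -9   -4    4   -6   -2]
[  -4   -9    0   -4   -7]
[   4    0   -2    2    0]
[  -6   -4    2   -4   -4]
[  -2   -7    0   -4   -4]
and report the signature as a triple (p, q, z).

Answer: (2, 3, 0)

Derivation:
step 0: pivot -9 → sign −
step 1: pivot -65/9 → sign −
step 2: pivot 14/65 → sign +
step 3: pivot -2/7 → sign −
step 4: pivot 1 → sign +
signature = (2, 3, 0)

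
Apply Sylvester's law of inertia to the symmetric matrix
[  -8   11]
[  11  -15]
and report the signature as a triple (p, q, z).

Answer: (1, 1, 0)

Derivation:
step 0: pivot -8 → sign −
step 1: pivot 1/8 → sign +
signature = (1, 1, 0)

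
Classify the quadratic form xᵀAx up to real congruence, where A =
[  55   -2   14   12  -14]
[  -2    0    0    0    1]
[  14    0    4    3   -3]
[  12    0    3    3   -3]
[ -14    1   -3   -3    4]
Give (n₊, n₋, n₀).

step 0: pivot 55 → sign +
step 1: pivot -4/55 → sign −
step 2: pivot 4 → sign +
step 3: pivot 3/4 → sign +
step 4: pivot -1/4 → sign −
signature = (3, 2, 0)

Answer: (3, 2, 0)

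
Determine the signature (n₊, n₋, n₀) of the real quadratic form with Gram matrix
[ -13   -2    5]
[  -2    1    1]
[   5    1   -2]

Answer: (1, 2, 0)

Derivation:
step 0: pivot -13 → sign −
step 1: pivot 17/13 → sign +
step 2: pivot -2/17 → sign −
signature = (1, 2, 0)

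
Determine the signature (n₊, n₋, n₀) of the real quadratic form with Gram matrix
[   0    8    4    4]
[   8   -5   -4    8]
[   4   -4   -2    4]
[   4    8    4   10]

Answer: (2, 1, 1)

Derivation:
step 0: pivot -5 → sign −
step 1: pivot 64/5 → sign +
step 2: pivot 3/4 → sign +
step 3: row/col 3 already zero → sign 0
signature = (2, 1, 1)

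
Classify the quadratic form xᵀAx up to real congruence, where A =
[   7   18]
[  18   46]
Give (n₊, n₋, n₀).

Answer: (1, 1, 0)

Derivation:
step 0: pivot 7 → sign +
step 1: pivot -2/7 → sign −
signature = (1, 1, 0)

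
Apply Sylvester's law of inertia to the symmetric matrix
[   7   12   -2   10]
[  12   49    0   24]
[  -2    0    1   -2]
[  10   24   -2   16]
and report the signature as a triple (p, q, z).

Answer: (3, 0, 1)

Derivation:
step 0: pivot 7 → sign +
step 1: pivot 199/7 → sign +
step 2: pivot 3/199 → sign +
step 3: row/col 3 already zero → sign 0
signature = (3, 0, 1)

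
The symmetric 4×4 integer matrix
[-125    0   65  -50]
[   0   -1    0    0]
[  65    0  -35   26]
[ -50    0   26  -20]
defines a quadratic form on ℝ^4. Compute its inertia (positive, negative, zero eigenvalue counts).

step 0: pivot -125 → sign −
step 1: pivot -1 → sign −
step 2: pivot -6/5 → sign −
step 3: row/col 3 already zero → sign 0
signature = (0, 3, 1)

Answer: (0, 3, 1)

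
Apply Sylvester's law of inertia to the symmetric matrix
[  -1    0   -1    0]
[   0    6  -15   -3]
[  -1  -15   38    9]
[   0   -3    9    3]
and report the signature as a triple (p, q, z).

step 0: pivot -1 → sign −
step 1: pivot 6 → sign +
step 2: pivot 3/2 → sign +
step 3: row/col 3 already zero → sign 0
signature = (2, 1, 1)

Answer: (2, 1, 1)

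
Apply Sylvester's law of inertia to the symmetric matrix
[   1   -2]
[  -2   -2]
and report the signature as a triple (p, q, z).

Answer: (1, 1, 0)

Derivation:
step 0: pivot 1 → sign +
step 1: pivot -6 → sign −
signature = (1, 1, 0)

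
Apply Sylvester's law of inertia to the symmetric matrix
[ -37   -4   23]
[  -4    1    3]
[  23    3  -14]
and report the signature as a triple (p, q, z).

step 0: pivot -37 → sign −
step 1: pivot 53/37 → sign +
step 2: pivot 6/53 → sign +
signature = (2, 1, 0)

Answer: (2, 1, 0)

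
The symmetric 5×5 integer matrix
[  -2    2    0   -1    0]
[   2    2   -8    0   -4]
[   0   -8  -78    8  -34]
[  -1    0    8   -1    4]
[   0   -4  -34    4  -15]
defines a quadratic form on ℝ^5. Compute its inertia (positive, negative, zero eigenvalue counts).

step 0: pivot -2 → sign −
step 1: pivot 4 → sign +
step 2: pivot -94 → sign −
step 3: pivot -69/188 → sign −
step 4: pivot 1/23 → sign +
signature = (2, 3, 0)

Answer: (2, 3, 0)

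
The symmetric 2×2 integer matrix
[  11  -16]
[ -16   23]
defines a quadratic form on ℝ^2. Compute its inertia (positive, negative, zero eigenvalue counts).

Answer: (1, 1, 0)

Derivation:
step 0: pivot 11 → sign +
step 1: pivot -3/11 → sign −
signature = (1, 1, 0)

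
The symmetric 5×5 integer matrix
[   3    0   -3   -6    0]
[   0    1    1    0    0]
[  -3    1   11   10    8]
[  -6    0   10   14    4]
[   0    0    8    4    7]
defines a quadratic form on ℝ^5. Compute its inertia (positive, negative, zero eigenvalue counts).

Answer: (3, 2, 0)

Derivation:
step 0: pivot 3 → sign +
step 1: pivot 1 → sign +
step 2: pivot 7 → sign +
step 3: pivot -2/7 → sign −
step 4: pivot -1 → sign −
signature = (3, 2, 0)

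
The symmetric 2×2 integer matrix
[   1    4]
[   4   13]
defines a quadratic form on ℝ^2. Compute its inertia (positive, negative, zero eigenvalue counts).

step 0: pivot 1 → sign +
step 1: pivot -3 → sign −
signature = (1, 1, 0)

Answer: (1, 1, 0)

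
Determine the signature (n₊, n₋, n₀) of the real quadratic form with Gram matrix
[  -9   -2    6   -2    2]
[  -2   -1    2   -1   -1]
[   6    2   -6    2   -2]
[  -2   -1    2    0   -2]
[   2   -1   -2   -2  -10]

Answer: (1, 4, 0)

Derivation:
step 0: pivot -9 → sign −
step 1: pivot -5/9 → sign −
step 2: pivot -6/5 → sign −
step 3: pivot 1 → sign +
step 4: pivot -2 → sign −
signature = (1, 4, 0)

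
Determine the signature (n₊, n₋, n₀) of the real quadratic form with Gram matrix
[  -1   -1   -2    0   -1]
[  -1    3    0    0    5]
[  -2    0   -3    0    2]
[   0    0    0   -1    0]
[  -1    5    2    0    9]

step 0: pivot -1 → sign −
step 1: pivot 4 → sign +
step 2: pivot -1 → sign −
step 3: pivot 1 → sign +
step 4: pivot -1 → sign −
signature = (2, 3, 0)

Answer: (2, 3, 0)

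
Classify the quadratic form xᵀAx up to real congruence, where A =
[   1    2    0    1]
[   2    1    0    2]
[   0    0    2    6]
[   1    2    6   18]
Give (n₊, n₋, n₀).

step 0: pivot 1 → sign +
step 1: pivot -3 → sign −
step 2: pivot 2 → sign +
step 3: pivot -1 → sign −
signature = (2, 2, 0)

Answer: (2, 2, 0)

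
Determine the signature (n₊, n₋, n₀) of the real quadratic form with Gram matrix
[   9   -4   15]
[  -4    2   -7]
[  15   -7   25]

step 0: pivot 9 → sign +
step 1: pivot 2/9 → sign +
step 2: pivot -1/2 → sign −
signature = (2, 1, 0)

Answer: (2, 1, 0)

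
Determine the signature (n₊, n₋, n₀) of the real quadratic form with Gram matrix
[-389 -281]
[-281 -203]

step 0: pivot -389 → sign −
step 1: pivot -6/389 → sign −
signature = (0, 2, 0)

Answer: (0, 2, 0)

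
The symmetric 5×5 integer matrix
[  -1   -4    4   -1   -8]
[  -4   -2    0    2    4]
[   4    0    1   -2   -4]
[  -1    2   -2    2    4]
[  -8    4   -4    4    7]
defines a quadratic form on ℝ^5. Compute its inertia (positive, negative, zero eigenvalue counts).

Answer: (2, 3, 0)

Derivation:
step 0: pivot -1 → sign −
step 1: pivot 14 → sign +
step 2: pivot -9/7 → sign −
step 3: pivot 1 → sign +
step 4: pivot -1 → sign −
signature = (2, 3, 0)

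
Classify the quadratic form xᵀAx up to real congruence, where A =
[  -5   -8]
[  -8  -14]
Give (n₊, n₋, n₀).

Answer: (0, 2, 0)

Derivation:
step 0: pivot -5 → sign −
step 1: pivot -6/5 → sign −
signature = (0, 2, 0)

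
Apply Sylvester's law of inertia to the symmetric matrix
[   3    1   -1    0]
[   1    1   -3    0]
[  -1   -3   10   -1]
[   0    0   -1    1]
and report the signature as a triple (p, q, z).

Answer: (3, 1, 0)

Derivation:
step 0: pivot 3 → sign +
step 1: pivot 2/3 → sign +
step 2: pivot -1 → sign −
step 3: pivot 2 → sign +
signature = (3, 1, 0)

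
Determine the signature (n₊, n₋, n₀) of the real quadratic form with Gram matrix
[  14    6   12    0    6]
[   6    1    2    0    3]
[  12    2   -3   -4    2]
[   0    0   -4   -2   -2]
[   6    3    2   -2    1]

step 0: pivot 14 → sign +
step 1: pivot -11/7 → sign −
step 2: pivot -7 → sign −
step 3: pivot 2/7 → sign +
step 4: pivot 6/11 → sign +
signature = (3, 2, 0)

Answer: (3, 2, 0)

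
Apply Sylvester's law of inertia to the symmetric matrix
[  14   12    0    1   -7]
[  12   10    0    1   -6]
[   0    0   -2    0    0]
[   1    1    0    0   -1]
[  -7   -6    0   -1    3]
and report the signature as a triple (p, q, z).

Answer: (2, 3, 0)

Derivation:
step 0: pivot 14 → sign +
step 1: pivot -2/7 → sign −
step 2: pivot -2 → sign −
step 3: pivot -1/2 → sign −
step 4: pivot 1/2 → sign +
signature = (2, 3, 0)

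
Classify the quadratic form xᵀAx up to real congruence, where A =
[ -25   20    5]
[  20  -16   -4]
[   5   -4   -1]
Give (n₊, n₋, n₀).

Answer: (0, 1, 2)

Derivation:
step 0: pivot -25 → sign −
step 1: row/col 1 already zero → sign 0
step 2: row/col 2 already zero → sign 0
signature = (0, 1, 2)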